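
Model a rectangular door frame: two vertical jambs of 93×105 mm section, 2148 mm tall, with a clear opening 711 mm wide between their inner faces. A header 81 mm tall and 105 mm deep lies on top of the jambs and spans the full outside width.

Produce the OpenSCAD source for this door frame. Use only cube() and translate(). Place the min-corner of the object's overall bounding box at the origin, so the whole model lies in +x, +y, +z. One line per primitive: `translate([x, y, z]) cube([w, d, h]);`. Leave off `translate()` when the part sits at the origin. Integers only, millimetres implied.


cube([93, 105, 2148]);
translate([804, 0, 0]) cube([93, 105, 2148]);
translate([0, 0, 2148]) cube([897, 105, 81]);


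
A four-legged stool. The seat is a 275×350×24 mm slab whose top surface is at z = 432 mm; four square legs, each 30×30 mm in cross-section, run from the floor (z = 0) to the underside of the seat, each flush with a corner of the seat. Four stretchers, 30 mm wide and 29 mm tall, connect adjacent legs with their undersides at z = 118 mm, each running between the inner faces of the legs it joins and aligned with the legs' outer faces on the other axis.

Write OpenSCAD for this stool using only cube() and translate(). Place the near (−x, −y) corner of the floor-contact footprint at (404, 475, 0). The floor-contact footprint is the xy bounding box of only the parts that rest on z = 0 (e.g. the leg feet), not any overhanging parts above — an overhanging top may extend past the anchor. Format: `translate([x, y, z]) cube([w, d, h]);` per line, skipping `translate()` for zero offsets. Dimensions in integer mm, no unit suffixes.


translate([404, 475, 408]) cube([275, 350, 24]);
translate([404, 475, 0]) cube([30, 30, 408]);
translate([649, 475, 0]) cube([30, 30, 408]);
translate([404, 795, 0]) cube([30, 30, 408]);
translate([649, 795, 0]) cube([30, 30, 408]);
translate([434, 475, 118]) cube([215, 30, 29]);
translate([434, 795, 118]) cube([215, 30, 29]);
translate([404, 505, 118]) cube([30, 290, 29]);
translate([649, 505, 118]) cube([30, 290, 29]);


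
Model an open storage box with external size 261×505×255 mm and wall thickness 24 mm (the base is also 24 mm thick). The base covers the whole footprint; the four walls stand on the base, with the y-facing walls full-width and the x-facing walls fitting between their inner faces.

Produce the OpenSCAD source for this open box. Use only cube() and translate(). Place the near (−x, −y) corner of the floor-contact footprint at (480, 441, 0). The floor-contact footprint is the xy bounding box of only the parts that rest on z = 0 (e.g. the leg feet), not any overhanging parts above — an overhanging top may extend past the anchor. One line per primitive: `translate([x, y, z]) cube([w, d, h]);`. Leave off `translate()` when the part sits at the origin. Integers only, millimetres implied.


translate([480, 441, 0]) cube([261, 505, 24]);
translate([480, 441, 24]) cube([261, 24, 231]);
translate([480, 922, 24]) cube([261, 24, 231]);
translate([480, 465, 24]) cube([24, 457, 231]);
translate([717, 465, 24]) cube([24, 457, 231]);


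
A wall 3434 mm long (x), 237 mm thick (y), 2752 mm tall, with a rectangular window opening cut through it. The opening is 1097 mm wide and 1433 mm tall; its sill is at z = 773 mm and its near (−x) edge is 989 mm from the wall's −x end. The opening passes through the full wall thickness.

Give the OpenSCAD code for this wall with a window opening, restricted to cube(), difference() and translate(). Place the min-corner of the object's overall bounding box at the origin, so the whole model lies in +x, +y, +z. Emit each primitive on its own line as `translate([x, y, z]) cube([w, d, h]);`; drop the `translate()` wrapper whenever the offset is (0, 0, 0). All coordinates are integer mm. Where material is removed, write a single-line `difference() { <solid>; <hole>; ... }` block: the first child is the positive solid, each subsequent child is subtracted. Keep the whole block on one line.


difference() { cube([3434, 237, 2752]); translate([989, 0, 773]) cube([1097, 237, 1433]); }


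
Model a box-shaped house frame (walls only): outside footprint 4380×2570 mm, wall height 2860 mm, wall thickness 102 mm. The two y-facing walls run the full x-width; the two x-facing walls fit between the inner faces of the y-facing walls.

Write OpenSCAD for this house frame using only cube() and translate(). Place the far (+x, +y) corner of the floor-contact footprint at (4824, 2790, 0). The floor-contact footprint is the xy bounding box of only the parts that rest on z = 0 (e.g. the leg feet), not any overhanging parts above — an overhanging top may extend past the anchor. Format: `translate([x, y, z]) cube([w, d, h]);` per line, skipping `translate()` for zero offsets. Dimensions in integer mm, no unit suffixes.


translate([444, 220, 0]) cube([4380, 102, 2860]);
translate([444, 2688, 0]) cube([4380, 102, 2860]);
translate([444, 322, 0]) cube([102, 2366, 2860]);
translate([4722, 322, 0]) cube([102, 2366, 2860]);


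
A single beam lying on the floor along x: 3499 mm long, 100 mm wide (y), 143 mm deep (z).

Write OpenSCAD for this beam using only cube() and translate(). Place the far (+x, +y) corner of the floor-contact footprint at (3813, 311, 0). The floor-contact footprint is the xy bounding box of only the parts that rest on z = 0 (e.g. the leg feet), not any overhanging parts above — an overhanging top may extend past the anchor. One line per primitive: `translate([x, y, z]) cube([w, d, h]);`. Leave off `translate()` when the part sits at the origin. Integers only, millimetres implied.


translate([314, 211, 0]) cube([3499, 100, 143]);


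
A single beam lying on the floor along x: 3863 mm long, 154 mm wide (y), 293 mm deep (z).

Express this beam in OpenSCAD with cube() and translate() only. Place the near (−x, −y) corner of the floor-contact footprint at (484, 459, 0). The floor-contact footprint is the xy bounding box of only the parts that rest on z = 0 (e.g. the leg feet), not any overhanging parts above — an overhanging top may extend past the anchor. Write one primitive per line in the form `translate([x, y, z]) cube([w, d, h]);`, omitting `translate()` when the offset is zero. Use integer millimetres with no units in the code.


translate([484, 459, 0]) cube([3863, 154, 293]);


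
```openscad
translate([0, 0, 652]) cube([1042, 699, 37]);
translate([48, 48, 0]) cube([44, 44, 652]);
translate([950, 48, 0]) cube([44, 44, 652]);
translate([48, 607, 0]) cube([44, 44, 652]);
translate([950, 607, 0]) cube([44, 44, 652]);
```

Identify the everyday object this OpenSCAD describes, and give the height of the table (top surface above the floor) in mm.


A table. The table height is 689 mm.

A 1042×699×37 slab sits at z = 652 on four 44 mm square posts — a table. The top surface is at 652 + 37 = 689 mm.


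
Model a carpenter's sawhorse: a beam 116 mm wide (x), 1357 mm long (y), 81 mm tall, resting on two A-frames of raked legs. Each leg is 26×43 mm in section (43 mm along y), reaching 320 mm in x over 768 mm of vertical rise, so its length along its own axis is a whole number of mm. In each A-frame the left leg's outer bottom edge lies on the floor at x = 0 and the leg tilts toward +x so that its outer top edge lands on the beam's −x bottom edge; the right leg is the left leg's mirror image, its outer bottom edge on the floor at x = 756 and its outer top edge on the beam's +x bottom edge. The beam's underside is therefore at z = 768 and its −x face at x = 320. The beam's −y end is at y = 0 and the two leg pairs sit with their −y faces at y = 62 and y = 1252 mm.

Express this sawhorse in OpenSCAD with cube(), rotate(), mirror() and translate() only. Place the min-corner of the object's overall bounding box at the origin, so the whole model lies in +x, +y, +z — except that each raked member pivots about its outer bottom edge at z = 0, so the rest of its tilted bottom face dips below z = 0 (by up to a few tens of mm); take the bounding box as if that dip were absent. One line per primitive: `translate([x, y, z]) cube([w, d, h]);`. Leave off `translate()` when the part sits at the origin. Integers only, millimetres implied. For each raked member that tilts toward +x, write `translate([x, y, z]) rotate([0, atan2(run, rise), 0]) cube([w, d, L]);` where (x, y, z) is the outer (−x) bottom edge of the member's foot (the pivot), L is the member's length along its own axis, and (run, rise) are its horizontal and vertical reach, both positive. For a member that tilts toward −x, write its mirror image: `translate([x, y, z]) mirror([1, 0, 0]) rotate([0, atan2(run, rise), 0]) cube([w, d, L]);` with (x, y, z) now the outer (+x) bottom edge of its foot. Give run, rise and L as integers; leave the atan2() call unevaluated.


translate([320, 0, 768]) cube([116, 1357, 81]);
translate([0, 62, 0]) rotate([0, atan2(320, 768), 0]) cube([26, 43, 832]);
translate([756, 62, 0]) mirror([1, 0, 0]) rotate([0, atan2(320, 768), 0]) cube([26, 43, 832]);
translate([0, 1252, 0]) rotate([0, atan2(320, 768), 0]) cube([26, 43, 832]);
translate([756, 1252, 0]) mirror([1, 0, 0]) rotate([0, atan2(320, 768), 0]) cube([26, 43, 832]);


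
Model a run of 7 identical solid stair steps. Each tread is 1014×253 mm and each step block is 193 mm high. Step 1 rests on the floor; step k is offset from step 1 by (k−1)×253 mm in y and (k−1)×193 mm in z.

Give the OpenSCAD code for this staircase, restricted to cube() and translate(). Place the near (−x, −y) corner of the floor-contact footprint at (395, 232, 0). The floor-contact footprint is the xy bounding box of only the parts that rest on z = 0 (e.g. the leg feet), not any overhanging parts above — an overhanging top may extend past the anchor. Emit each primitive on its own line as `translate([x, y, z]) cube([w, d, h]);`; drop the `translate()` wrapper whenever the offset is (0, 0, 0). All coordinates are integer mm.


translate([395, 232, 0]) cube([1014, 253, 193]);
translate([395, 485, 193]) cube([1014, 253, 193]);
translate([395, 738, 386]) cube([1014, 253, 193]);
translate([395, 991, 579]) cube([1014, 253, 193]);
translate([395, 1244, 772]) cube([1014, 253, 193]);
translate([395, 1497, 965]) cube([1014, 253, 193]);
translate([395, 1750, 1158]) cube([1014, 253, 193]);


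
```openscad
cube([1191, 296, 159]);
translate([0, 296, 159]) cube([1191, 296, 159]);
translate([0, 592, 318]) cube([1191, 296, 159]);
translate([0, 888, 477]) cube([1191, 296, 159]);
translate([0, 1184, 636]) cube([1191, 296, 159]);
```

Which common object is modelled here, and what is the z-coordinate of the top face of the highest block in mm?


A staircase. The total rise is 795 mm.

5 identical blocks, each offset up and back from the previous — a staircase. Each step is 159 mm tall and there are 5 of them, so the total rise is 5 × 159 = 795 mm.


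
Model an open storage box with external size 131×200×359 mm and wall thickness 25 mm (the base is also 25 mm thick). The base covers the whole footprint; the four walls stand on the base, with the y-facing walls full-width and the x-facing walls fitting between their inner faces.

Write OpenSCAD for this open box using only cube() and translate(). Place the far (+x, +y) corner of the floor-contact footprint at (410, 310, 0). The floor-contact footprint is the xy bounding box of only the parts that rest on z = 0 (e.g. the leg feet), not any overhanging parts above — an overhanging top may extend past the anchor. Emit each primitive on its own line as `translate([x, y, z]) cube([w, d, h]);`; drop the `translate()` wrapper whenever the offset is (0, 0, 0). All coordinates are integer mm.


translate([279, 110, 0]) cube([131, 200, 25]);
translate([279, 110, 25]) cube([131, 25, 334]);
translate([279, 285, 25]) cube([131, 25, 334]);
translate([279, 135, 25]) cube([25, 150, 334]);
translate([385, 135, 25]) cube([25, 150, 334]);


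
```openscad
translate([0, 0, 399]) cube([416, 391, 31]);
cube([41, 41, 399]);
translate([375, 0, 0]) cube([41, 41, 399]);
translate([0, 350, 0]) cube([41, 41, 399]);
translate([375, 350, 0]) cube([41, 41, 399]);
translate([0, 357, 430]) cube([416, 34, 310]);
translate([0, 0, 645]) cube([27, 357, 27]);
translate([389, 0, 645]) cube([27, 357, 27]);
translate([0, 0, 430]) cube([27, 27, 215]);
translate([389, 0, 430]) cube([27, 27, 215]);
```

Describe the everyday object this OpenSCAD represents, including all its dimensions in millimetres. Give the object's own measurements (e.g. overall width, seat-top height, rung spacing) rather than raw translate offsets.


A chair. The seat is a 416×391×31 mm slab with its top at z = 430 mm, on four 41×41 mm corner legs (flush with the seat edges, standing on z = 0). A flat backrest 34 mm thick, 310 mm tall, spans the full seat width and rises from the seat top along its +y edge, rear face flush with the rear of the seat. Two armrests of 27×27 mm section run along each side from the seat's front edge to the front of the backrest, top faces 242 mm above the seat top and outer faces flush with the seat's x-edges; a 27×27 mm post under the front of each armrest stands on the seat at the front corner.


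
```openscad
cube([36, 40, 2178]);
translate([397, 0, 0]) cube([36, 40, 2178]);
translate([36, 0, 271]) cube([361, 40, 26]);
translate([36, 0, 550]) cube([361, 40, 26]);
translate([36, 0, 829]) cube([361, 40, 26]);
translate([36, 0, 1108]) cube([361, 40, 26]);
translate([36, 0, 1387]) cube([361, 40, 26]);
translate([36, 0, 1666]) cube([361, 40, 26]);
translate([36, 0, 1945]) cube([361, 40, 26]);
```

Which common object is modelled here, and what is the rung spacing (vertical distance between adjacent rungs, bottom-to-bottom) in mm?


A ladder. The rung spacing is 279 mm.

Two tall 36×40 posts with 7 short bars between them — a ladder. Adjacent rungs sit at z = 271 and z = 550, so the spacing is 550 − 271 = 279 mm.


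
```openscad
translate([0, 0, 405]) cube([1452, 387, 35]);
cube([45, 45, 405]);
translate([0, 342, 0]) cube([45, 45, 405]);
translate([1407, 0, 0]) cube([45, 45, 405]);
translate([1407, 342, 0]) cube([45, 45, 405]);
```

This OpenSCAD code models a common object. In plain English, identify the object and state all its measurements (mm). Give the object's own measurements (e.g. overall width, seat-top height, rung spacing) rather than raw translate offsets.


A bench: a 1452×387 mm seat slab, 35 mm thick, top at z = 440 mm, on four 45×45 mm square legs flush with the seat corners and standing on z = 0.


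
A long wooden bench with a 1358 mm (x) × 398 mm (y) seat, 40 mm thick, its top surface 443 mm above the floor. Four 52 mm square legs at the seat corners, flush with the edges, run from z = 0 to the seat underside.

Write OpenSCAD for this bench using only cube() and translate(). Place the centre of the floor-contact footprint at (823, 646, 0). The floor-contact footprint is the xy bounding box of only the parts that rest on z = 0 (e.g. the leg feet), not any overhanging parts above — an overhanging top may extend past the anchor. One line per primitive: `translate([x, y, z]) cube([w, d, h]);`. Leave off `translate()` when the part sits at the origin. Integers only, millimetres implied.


// leg_h = 443 − 40 = 403
translate([144, 447, 403]) cube([1358, 398, 40]);
translate([144, 447, 0]) cube([52, 52, 403]);
translate([144, 793, 0]) cube([52, 52, 403]);
translate([1450, 447, 0]) cube([52, 52, 403]);
translate([1450, 793, 0]) cube([52, 52, 403]);


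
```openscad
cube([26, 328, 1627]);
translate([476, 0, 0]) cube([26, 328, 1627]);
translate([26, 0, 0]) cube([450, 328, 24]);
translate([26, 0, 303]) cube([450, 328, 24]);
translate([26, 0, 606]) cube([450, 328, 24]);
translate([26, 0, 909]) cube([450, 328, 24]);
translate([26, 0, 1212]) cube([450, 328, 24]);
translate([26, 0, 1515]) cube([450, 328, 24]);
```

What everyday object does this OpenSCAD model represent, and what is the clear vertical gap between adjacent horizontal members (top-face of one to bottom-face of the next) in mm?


A bookshelf. The clear shelf gap is 279 mm.

Two tall side panels with 6 horizontal boards between them — a bookshelf. The first two shelf undersides are at z = 0 and z = 303; with shelf thickness 24, the clear gap is 303 − 0 − 24 = 279 mm.


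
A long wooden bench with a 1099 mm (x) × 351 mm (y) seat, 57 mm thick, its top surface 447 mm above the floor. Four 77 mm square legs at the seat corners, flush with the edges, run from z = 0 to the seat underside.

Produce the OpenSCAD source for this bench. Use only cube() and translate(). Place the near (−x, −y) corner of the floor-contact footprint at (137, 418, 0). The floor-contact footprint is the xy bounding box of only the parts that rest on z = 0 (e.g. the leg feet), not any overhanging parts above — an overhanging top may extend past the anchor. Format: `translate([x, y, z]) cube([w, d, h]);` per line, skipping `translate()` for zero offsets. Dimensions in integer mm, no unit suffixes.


translate([137, 418, 390]) cube([1099, 351, 57]);
translate([137, 418, 0]) cube([77, 77, 390]);
translate([137, 692, 0]) cube([77, 77, 390]);
translate([1159, 418, 0]) cube([77, 77, 390]);
translate([1159, 692, 0]) cube([77, 77, 390]);


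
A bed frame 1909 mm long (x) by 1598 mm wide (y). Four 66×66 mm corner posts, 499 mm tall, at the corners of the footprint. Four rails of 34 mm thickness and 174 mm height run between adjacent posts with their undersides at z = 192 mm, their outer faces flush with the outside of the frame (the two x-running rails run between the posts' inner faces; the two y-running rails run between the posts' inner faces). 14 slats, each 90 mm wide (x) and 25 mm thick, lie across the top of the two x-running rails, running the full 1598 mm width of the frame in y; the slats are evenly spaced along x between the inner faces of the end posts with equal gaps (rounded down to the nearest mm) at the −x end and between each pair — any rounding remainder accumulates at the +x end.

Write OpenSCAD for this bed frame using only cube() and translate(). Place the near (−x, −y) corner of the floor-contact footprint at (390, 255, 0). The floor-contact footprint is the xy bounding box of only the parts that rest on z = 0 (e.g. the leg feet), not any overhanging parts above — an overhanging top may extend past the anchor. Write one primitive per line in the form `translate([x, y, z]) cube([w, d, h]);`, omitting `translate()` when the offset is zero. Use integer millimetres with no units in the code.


translate([390, 255, 0]) cube([66, 66, 499]);
translate([390, 1787, 0]) cube([66, 66, 499]);
translate([2233, 255, 0]) cube([66, 66, 499]);
translate([2233, 1787, 0]) cube([66, 66, 499]);
translate([456, 255, 192]) cube([1777, 34, 174]);
translate([456, 1819, 192]) cube([1777, 34, 174]);
translate([390, 321, 192]) cube([34, 1466, 174]);
translate([2265, 321, 192]) cube([34, 1466, 174]);
translate([490, 255, 366]) cube([90, 1598, 25]);
translate([614, 255, 366]) cube([90, 1598, 25]);
translate([738, 255, 366]) cube([90, 1598, 25]);
translate([862, 255, 366]) cube([90, 1598, 25]);
translate([986, 255, 366]) cube([90, 1598, 25]);
translate([1110, 255, 366]) cube([90, 1598, 25]);
translate([1234, 255, 366]) cube([90, 1598, 25]);
translate([1358, 255, 366]) cube([90, 1598, 25]);
translate([1482, 255, 366]) cube([90, 1598, 25]);
translate([1606, 255, 366]) cube([90, 1598, 25]);
translate([1730, 255, 366]) cube([90, 1598, 25]);
translate([1854, 255, 366]) cube([90, 1598, 25]);
translate([1978, 255, 366]) cube([90, 1598, 25]);
translate([2102, 255, 366]) cube([90, 1598, 25]);


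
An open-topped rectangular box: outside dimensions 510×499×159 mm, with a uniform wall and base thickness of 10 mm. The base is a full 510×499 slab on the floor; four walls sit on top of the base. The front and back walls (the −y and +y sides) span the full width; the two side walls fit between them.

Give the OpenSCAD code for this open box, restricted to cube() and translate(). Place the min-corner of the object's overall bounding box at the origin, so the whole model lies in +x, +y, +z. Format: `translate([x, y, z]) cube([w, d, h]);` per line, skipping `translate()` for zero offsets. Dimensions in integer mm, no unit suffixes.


cube([510, 499, 10]);
translate([0, 0, 10]) cube([510, 10, 149]);
translate([0, 489, 10]) cube([510, 10, 149]);
translate([0, 10, 10]) cube([10, 479, 149]);
translate([500, 10, 10]) cube([10, 479, 149]);


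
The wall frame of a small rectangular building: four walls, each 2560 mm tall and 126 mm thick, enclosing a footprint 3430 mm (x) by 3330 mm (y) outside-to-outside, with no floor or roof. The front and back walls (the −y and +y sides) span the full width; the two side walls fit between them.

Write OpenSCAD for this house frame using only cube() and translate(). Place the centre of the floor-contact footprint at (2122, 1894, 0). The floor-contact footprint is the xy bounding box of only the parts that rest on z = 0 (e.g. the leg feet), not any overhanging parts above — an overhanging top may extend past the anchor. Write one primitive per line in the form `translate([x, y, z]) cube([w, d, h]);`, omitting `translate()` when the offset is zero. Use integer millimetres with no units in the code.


translate([407, 229, 0]) cube([3430, 126, 2560]);
translate([407, 3433, 0]) cube([3430, 126, 2560]);
translate([407, 355, 0]) cube([126, 3078, 2560]);
translate([3711, 355, 0]) cube([126, 3078, 2560]);


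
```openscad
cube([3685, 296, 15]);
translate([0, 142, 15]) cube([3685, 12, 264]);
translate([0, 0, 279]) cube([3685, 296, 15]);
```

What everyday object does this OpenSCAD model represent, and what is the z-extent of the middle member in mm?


An I-beam. The web height is 264 mm.

Two wide flanges with a thin centred web — an I-beam. Overall 294 mm minus two 15 mm flanges gives a web of 294 − 2·15 = 264 mm.


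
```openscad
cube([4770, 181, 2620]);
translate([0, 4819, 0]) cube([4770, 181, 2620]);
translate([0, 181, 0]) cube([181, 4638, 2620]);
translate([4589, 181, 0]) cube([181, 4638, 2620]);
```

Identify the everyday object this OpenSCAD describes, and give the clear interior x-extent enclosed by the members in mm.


A house (or room) frame. The interior width is 4408 mm.

Four 2620 mm walls enclosing a rectangle with no floor or roof — a room or house frame. Outside width is 4770 mm and wall thickness is 181 mm, so the interior width is 4770 − 2 × 181 = 4408 mm.


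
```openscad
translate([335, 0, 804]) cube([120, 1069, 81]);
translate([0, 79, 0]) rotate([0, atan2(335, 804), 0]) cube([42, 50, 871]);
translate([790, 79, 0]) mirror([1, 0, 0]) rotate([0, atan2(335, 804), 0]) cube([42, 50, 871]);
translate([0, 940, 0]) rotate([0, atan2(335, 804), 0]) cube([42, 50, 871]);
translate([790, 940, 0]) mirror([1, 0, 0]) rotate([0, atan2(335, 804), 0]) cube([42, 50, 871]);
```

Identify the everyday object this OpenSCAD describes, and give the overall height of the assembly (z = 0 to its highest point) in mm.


A sawhorse. The overall height is 885 mm.

A beam across two mirrored pairs of raked legs — a sawhorse. The beam's underside is at z = 804 (matching the legs' vertical rise in atan2(335, 804)) and the beam is 81 mm tall, so its top is at 804 + 81 = 885 mm. The raked legs top out at the beam's underside, so that is the highest point.


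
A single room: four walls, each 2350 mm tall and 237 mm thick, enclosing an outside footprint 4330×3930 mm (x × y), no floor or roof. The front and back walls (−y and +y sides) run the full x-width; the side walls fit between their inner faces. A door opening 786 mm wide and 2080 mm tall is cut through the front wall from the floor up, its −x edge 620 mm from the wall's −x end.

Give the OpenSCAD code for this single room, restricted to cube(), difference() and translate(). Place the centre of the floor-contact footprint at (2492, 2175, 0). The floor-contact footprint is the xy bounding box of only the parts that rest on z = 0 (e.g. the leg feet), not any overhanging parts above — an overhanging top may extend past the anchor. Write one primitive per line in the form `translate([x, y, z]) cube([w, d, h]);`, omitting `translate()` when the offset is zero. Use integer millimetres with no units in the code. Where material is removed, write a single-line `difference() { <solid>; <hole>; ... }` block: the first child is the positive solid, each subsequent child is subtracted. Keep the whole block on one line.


difference() { translate([327, 210, 0]) cube([4330, 237, 2350]); translate([947, 210, 0]) cube([786, 237, 2080]); }
translate([327, 3903, 0]) cube([4330, 237, 2350]);
translate([327, 447, 0]) cube([237, 3456, 2350]);
translate([4420, 447, 0]) cube([237, 3456, 2350]);


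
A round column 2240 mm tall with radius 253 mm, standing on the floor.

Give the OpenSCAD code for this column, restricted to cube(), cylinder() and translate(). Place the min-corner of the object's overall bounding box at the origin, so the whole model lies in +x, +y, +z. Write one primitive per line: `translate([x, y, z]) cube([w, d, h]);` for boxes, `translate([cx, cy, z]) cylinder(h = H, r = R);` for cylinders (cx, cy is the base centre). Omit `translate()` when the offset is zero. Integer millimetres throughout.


translate([253, 253, 0]) cylinder(h = 2240, r = 253);


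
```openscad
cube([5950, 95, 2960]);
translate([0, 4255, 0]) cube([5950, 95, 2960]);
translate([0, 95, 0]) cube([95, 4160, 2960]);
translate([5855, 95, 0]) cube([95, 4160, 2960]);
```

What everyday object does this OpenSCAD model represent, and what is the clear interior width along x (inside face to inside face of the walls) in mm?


A house (or room) frame. The interior width is 5760 mm.

Four 2960 mm walls enclosing a rectangle with no floor or roof — a room or house frame. Outside width is 5950 mm and wall thickness is 95 mm, so the interior width is 5950 − 2 × 95 = 5760 mm.


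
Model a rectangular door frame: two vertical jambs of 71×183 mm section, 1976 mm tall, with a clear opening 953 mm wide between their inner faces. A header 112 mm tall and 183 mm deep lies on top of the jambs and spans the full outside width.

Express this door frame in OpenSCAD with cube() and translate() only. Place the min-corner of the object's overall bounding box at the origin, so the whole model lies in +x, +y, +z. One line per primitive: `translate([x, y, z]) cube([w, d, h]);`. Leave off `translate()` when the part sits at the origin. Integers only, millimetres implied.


cube([71, 183, 1976]);
translate([1024, 0, 0]) cube([71, 183, 1976]);
translate([0, 0, 1976]) cube([1095, 183, 112]);


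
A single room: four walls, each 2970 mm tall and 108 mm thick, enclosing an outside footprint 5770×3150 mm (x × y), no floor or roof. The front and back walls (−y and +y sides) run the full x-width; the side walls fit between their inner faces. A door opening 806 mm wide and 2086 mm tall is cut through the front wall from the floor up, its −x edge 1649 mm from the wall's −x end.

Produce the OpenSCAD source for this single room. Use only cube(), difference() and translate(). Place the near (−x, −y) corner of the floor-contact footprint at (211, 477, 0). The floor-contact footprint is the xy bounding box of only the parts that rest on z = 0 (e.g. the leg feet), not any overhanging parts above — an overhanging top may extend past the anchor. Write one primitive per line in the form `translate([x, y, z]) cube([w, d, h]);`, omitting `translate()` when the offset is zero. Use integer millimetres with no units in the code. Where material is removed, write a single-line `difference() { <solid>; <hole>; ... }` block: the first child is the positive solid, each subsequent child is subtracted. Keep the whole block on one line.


difference() { translate([211, 477, 0]) cube([5770, 108, 2970]); translate([1860, 477, 0]) cube([806, 108, 2086]); }
translate([211, 3519, 0]) cube([5770, 108, 2970]);
translate([211, 585, 0]) cube([108, 2934, 2970]);
translate([5873, 585, 0]) cube([108, 2934, 2970]);


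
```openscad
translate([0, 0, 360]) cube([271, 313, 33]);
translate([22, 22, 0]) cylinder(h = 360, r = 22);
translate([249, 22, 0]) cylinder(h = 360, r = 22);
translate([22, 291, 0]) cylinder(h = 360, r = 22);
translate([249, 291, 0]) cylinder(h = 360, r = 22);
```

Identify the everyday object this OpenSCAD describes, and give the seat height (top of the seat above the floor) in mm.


A stool. The seat height is 393 mm.

A 271×313×33 slab at z = 360 on four corner cylinders — a stool. The seat top is 360 + 33 = 393 mm.


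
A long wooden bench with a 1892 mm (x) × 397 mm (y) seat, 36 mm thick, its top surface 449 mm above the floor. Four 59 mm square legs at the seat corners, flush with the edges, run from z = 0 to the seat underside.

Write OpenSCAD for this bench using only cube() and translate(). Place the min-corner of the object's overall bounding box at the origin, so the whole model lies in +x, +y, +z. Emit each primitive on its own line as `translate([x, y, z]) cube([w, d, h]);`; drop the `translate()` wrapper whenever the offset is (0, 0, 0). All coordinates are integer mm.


translate([0, 0, 413]) cube([1892, 397, 36]);
cube([59, 59, 413]);
translate([0, 338, 0]) cube([59, 59, 413]);
translate([1833, 0, 0]) cube([59, 59, 413]);
translate([1833, 338, 0]) cube([59, 59, 413]);


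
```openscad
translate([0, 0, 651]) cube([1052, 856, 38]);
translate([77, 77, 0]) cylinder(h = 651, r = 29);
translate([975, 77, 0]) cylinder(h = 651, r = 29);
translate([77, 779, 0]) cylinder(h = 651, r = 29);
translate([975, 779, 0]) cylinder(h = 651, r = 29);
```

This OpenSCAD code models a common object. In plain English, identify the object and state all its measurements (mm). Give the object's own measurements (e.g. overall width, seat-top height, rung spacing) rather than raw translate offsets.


A table: top 1052 mm (x) × 856 mm (y), 38 mm thick, upper face at z = 689 mm, on four round legs of 58 mm diameter, each leg's bounding box inset 48 mm from the nearest pair of top edges from z = 0 to the bottom of the top.


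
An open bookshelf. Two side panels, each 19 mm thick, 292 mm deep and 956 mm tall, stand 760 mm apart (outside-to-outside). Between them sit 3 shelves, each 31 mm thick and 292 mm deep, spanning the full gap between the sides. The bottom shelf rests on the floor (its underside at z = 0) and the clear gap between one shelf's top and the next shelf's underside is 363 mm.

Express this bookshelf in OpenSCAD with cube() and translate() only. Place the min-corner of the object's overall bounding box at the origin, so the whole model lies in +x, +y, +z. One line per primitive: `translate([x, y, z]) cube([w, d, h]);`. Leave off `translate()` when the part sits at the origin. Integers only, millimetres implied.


cube([19, 292, 956]);
translate([741, 0, 0]) cube([19, 292, 956]);
translate([19, 0, 0]) cube([722, 292, 31]);
translate([19, 0, 394]) cube([722, 292, 31]);
translate([19, 0, 788]) cube([722, 292, 31]);


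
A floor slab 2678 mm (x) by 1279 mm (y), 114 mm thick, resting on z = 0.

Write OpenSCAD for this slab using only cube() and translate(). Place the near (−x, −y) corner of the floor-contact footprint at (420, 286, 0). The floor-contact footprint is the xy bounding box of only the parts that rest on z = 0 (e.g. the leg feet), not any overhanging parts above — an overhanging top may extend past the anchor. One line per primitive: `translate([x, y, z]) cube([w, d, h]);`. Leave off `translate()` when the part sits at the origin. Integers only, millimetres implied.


translate([420, 286, 0]) cube([2678, 1279, 114]);


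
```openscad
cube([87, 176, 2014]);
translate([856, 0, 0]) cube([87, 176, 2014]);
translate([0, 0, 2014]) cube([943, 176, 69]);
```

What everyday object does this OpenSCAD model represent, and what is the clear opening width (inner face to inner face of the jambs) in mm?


A door frame. The clear opening width is 769 mm.

Two 2014 mm tall posts with a header on top — a door frame. The left jamb is 87 mm wide at x = 0; the right jamb starts at x = 856. The clear opening is 856 − 87 = 769 mm.


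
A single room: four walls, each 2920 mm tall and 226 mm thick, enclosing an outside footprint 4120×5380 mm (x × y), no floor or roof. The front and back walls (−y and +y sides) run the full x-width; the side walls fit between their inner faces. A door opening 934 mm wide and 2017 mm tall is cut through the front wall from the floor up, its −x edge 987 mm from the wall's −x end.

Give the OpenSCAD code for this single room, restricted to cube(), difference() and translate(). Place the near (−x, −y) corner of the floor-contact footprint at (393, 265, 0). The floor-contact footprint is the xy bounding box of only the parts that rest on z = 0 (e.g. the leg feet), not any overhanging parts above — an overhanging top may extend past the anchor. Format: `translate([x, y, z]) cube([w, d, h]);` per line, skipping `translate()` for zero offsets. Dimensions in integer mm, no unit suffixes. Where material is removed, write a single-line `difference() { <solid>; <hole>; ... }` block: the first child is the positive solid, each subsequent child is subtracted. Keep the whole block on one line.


difference() { translate([393, 265, 0]) cube([4120, 226, 2920]); translate([1380, 265, 0]) cube([934, 226, 2017]); }
translate([393, 5419, 0]) cube([4120, 226, 2920]);
translate([393, 491, 0]) cube([226, 4928, 2920]);
translate([4287, 491, 0]) cube([226, 4928, 2920]);


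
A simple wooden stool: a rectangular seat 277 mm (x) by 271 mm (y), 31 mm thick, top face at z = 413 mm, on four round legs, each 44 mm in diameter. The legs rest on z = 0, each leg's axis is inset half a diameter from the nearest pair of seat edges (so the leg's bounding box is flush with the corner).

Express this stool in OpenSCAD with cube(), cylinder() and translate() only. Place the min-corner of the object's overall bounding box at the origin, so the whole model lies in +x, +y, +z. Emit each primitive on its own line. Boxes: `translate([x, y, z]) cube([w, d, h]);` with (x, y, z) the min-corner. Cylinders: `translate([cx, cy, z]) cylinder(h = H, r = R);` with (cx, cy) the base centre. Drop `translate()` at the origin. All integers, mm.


translate([0, 0, 382]) cube([277, 271, 31]);
translate([22, 22, 0]) cylinder(h = 382, r = 22);
translate([255, 22, 0]) cylinder(h = 382, r = 22);
translate([22, 249, 0]) cylinder(h = 382, r = 22);
translate([255, 249, 0]) cylinder(h = 382, r = 22);


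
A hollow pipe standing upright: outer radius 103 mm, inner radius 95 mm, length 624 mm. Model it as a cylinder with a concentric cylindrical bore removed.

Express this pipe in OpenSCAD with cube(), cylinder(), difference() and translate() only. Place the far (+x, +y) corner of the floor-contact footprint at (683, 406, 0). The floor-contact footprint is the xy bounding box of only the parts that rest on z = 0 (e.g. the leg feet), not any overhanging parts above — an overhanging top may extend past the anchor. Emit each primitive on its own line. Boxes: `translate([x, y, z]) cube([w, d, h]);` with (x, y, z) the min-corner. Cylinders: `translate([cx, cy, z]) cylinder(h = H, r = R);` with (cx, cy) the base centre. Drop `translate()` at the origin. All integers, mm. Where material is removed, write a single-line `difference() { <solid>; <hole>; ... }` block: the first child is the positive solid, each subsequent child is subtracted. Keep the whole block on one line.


difference() { translate([580, 303, 0]) cylinder(h = 624, r = 103); translate([580, 303, 0]) cylinder(h = 624, r = 95); }


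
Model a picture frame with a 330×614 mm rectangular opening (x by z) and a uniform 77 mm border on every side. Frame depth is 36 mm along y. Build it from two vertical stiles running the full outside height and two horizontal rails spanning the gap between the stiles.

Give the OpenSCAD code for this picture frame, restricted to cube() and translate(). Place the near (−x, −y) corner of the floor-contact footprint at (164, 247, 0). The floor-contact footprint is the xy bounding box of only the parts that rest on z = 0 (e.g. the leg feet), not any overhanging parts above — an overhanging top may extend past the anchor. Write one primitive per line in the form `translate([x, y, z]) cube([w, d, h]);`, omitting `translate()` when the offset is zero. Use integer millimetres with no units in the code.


translate([164, 247, 0]) cube([77, 36, 768]);
translate([571, 247, 0]) cube([77, 36, 768]);
translate([241, 247, 0]) cube([330, 36, 77]);
translate([241, 247, 691]) cube([330, 36, 77]);


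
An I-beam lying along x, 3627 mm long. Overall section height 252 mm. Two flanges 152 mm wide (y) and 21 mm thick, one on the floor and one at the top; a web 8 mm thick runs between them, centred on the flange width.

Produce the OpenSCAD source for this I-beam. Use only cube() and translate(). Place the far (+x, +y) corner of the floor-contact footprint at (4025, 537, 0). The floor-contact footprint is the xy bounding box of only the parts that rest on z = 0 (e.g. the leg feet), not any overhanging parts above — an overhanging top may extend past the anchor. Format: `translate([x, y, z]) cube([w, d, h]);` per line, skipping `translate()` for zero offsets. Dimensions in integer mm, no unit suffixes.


translate([398, 385, 0]) cube([3627, 152, 21]);
translate([398, 457, 21]) cube([3627, 8, 210]);
translate([398, 385, 231]) cube([3627, 152, 21]);


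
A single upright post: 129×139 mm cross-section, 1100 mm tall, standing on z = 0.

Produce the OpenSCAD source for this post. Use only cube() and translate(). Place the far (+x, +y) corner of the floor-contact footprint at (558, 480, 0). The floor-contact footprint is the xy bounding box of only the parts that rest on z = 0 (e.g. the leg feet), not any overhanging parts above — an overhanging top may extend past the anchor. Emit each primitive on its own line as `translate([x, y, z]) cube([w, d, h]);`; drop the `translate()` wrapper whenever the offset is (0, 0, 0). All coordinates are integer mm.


translate([429, 341, 0]) cube([129, 139, 1100]);


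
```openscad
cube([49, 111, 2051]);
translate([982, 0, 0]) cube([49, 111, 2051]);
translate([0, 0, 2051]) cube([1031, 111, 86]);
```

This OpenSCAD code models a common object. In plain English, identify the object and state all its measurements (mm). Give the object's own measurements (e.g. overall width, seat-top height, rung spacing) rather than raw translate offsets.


A door frame. The clear opening is 933 mm wide and 2051 mm high. Two 49 mm wide jambs, 111 mm deep, stand either side of the opening from the floor to the top of the opening. A 86 mm thick head sits across the top of both jambs, spanning the full outside width of the frame.


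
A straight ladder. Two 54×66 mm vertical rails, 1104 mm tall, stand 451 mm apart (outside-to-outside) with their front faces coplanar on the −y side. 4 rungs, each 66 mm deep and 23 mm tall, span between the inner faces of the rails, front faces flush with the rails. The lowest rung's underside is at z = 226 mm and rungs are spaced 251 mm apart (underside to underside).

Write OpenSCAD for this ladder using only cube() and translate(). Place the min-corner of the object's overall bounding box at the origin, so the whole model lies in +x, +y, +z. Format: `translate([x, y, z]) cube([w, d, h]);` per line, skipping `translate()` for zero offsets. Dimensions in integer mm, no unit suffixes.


cube([54, 66, 1104]);
translate([397, 0, 0]) cube([54, 66, 1104]);
translate([54, 0, 226]) cube([343, 66, 23]);
translate([54, 0, 477]) cube([343, 66, 23]);
translate([54, 0, 728]) cube([343, 66, 23]);
translate([54, 0, 979]) cube([343, 66, 23]);


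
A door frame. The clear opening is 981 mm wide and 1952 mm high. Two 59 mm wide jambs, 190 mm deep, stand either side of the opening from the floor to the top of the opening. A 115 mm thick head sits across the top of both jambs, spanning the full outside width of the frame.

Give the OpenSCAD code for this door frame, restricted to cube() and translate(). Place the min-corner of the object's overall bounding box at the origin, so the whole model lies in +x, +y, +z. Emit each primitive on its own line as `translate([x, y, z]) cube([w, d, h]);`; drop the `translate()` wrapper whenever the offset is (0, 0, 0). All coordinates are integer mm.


cube([59, 190, 1952]);
translate([1040, 0, 0]) cube([59, 190, 1952]);
translate([0, 0, 1952]) cube([1099, 190, 115]);
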